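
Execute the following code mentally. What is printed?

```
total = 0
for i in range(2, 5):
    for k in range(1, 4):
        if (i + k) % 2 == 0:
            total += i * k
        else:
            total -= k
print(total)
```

14

i=2,k=1: odd sum, total = 0-1 = -1
i=2,k=2: even sum, total = (-1)+4 = 3
i=2,k=3: odd sum, total = 3-3 = 0
i=3,k=1: even sum, total = 0+3 = 3
i=3,k=2: odd sum, total = 3-2 = 1
i=3,k=3: even sum, total = 1+9 = 10
i=4,k=1: odd sum, total = 10-1 = 9
i=4,k=2: even sum, total = 9+8 = 17
i=4,k=3: odd sum, total = 17-3 = 14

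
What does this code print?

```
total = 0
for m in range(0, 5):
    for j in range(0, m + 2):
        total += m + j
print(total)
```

m=0,j=0: total = 0+0 = 0
m=0,j=1: total = 0+1 = 1
m=1,j=0: total = 1+1 = 2
m=1,j=1: total = 2+2 = 4
m=1,j=2: total = 4+3 = 7
m=2,j=0: total = 7+2 = 9
m=2,j=1: total = 9+3 = 12
m=2,j=2: total = 12+4 = 16
m=2,j=3: total = 16+5 = 21
m=3,j=0: total = 21+3 = 24
m=3,j=1: total = 24+4 = 28
m=3,j=2: total = 28+5 = 33
m=3,j=3: total = 33+6 = 39
m=3,j=4: total = 39+7 = 46
m=4,j=0: total = 46+4 = 50
m=4,j=1: total = 50+5 = 55
m=4,j=2: total = 55+6 = 61
m=4,j=3: total = 61+7 = 68
m=4,j=4: total = 68+8 = 76
m=4,j=5: total = 76+9 = 85

85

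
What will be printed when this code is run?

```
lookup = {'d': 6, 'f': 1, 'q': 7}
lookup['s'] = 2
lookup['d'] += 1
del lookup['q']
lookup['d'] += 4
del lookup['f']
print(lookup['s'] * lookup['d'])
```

lookup['s'] = 2 → {'d': 6, 'f': 1, 'q': 7, 's': 2}
lookup['d'] = 6+1 = 7 → {'d': 7, 'f': 1, 'q': 7, 's': 2}
del 'q' → {'d': 7, 'f': 1, 's': 2}
lookup['d'] = 7+4 = 11 → {'d': 11, 'f': 1, 's': 2}
del 'f' → {'d': 11, 's': 2}
lookup['s']*lookup['d'] = 2*11 = 22

22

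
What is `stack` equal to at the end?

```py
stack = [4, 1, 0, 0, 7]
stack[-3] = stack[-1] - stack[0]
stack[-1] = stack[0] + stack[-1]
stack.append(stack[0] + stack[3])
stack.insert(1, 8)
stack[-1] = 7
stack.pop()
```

[4, 8, 1, 3, 0, 11]

stack[-3] = stack[-1]-stack[0] = 7-4 = 3 → [4, 1, 3, 0, 7]
stack[-1] = stack[0]+stack[-1] = 4+7 = 11 → [4, 1, 3, 0, 11]
append stack[0]+stack[3] = 4+0 = 4 → [4, 1, 3, 0, 11, 4]
insert 8 at 1 → [4, 8, 1, 3, 0, 11, 4]
stack[-1] = 7 → [4, 8, 1, 3, 0, 11, 7]
pop() removes 7 → [4, 8, 1, 3, 0, 11]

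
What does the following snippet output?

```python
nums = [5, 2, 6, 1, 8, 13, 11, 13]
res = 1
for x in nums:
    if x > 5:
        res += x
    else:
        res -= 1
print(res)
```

x=5: not >5, res = 1-1 = 0
x=2: not >5, res = 0-1 = -1
x=6: >5, res = (-1)+6 = 5
x=1: not >5, res = 5-1 = 4
x=8: >5, res = 4+8 = 12
x=13: >5, res = 12+13 = 25
x=11: >5, res = 25+11 = 36
x=13: >5, res = 36+13 = 49

49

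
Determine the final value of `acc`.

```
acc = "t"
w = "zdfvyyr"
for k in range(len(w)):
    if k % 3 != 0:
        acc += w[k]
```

k=0: skip
k=1: add 'd' → 'td'
k=2: add 'f' → 'tdf'
k=3: skip
k=4: add 'y' → 'tdfy'
k=5: add 'y' → 'tdfyy'
k=6: skip

'tdfyy'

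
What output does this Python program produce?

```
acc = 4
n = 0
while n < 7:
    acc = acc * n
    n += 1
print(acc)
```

0

n=0: acc = 4*0 = 0
n=1: acc = 0*1 = 0
n=2: acc = 0*2 = 0
n=3: acc = 0*3 = 0
n=4: acc = 0*4 = 0
n=5: acc = 0*5 = 0
n=6: acc = 0*6 = 0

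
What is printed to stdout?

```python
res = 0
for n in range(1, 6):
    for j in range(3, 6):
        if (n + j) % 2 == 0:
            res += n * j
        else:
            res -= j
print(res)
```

n=1,j=3: even sum, res = 0+3 = 3
n=1,j=4: odd sum, res = 3-4 = -1
n=1,j=5: even sum, res = (-1)+5 = 4
n=2,j=3: odd sum, res = 4-3 = 1
n=2,j=4: even sum, res = 1+8 = 9
n=2,j=5: odd sum, res = 9-5 = 4
n=3,j=3: even sum, res = 4+9 = 13
n=3,j=4: odd sum, res = 13-4 = 9
n=3,j=5: even sum, res = 9+15 = 24
n=4,j=3: odd sum, res = 24-3 = 21
n=4,j=4: even sum, res = 21+16 = 37
n=4,j=5: odd sum, res = 37-5 = 32
n=5,j=3: even sum, res = 32+15 = 47
n=5,j=4: odd sum, res = 47-4 = 43
n=5,j=5: even sum, res = 43+25 = 68

68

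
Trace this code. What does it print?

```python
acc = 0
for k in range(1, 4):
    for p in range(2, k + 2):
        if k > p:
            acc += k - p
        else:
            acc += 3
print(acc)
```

k=1,p=2: not 1>2, acc = 0+3 = 3
k=2,p=2: not 2>2, acc = 3+3 = 6
k=2,p=3: not 2>3, acc = 6+3 = 9
k=3,p=2: 3>2, acc = 9+1 = 10
k=3,p=3: not 3>3, acc = 10+3 = 13
k=3,p=4: not 3>4, acc = 13+3 = 16

16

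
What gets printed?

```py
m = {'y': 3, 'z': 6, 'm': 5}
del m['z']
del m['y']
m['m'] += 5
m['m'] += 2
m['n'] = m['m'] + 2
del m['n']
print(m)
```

{'m': 12}

del 'z' → {'y': 3, 'm': 5}
del 'y' → {'m': 5}
m['m'] = 5+5 = 10 → {'m': 10}
m['m'] = 10+2 = 12 → {'m': 12}
m['n'] = m['m']+2 = 14 → {'m': 12, 'n': 14}
del 'n' → {'m': 12}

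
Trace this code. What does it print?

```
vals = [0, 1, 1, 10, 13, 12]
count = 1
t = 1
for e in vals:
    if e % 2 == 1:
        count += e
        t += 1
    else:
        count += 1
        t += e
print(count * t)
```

e=0: not odd, count = 1+1 = 2; t=1
e=1: odd, count = 2+1 = 3; t=2
e=1: odd, count = 3+1 = 4; t=3
e=10: not odd, count = 4+1 = 5; t=13
e=13: odd, count = 5+13 = 18; t=14
e=12: not odd, count = 18+1 = 19; t=26
count*t = 19*26 = 494

494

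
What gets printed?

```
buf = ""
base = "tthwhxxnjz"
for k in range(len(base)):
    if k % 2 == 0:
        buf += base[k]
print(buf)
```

thhxj

k=0: add 't' → 't'
k=1: skip
k=2: add 'h' → 'th'
k=3: skip
k=4: add 'h' → 'thh'
k=5: skip
k=6: add 'x' → 'thhx'
k=7: skip
k=8: add 'j' → 'thhxj'
k=9: skip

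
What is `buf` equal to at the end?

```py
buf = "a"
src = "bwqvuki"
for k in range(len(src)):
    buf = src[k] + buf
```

'ikuvqwba'

k=0: prepend 'b' → 'ba'
k=1: prepend 'w' → 'wba'
k=2: prepend 'q' → 'qwba'
k=3: prepend 'v' → 'vqwba'
k=4: prepend 'u' → 'uvqwba'
k=5: prepend 'k' → 'kuvqwba'
k=6: prepend 'i' → 'ikuvqwba'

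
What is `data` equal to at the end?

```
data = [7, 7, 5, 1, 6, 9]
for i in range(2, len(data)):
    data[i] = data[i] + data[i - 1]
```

i=2: data[2] = 5+7 = 12 → [7, 7, 12, 1, 6, 9]
i=3: data[3] = 1+12 = 13 → [7, 7, 12, 13, 6, 9]
i=4: data[4] = 6+13 = 19 → [7, 7, 12, 13, 19, 9]
i=5: data[5] = 9+19 = 28 → [7, 7, 12, 13, 19, 28]

[7, 7, 12, 13, 19, 28]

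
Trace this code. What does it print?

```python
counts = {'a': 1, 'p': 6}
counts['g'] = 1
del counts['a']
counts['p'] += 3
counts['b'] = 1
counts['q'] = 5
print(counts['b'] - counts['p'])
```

counts['g'] = 1 → {'a': 1, 'p': 6, 'g': 1}
del 'a' → {'p': 6, 'g': 1}
counts['p'] = 6+3 = 9 → {'p': 9, 'g': 1}
counts['b'] = 1 → {'p': 9, 'g': 1, 'b': 1}
counts['q'] = 5 → {'p': 9, 'g': 1, 'b': 1, 'q': 5}
counts['b']-counts['p'] = 1-9 = -8

-8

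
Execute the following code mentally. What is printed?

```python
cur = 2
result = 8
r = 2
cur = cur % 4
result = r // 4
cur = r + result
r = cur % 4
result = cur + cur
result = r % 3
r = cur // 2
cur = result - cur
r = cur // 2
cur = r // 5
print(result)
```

2

cur = 2%4 = 2
result = 2//4 = 0
cur = 2+0 = 2
r = 2%4 = 2
result = 2+2 = 4
result = 2%3 = 2
r = 2//2 = 1
cur = 2-2 = 0
r = 0//2 = 0
cur = 0//5 = 0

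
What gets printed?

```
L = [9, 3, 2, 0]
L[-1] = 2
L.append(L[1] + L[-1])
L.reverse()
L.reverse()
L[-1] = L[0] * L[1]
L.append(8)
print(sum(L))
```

L[-1] = 2 → [9, 3, 2, 2]
append L[1]+L[-1] = 3+2 = 5 → [9, 3, 2, 2, 5]
reverse → [5, 2, 2, 3, 9]
reverse → [9, 3, 2, 2, 5]
L[-1] = L[0]*L[1] = 9*3 = 27 → [9, 3, 2, 2, 27]
append 8 → [9, 3, 2, 2, 27, 8]
sum = 51

51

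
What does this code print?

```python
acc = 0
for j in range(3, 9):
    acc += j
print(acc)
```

33

j=3: acc = 0+3 = 3
j=4: acc = 3+4 = 7
j=5: acc = 7+5 = 12
j=6: acc = 12+6 = 18
j=7: acc = 18+7 = 25
j=8: acc = 25+8 = 33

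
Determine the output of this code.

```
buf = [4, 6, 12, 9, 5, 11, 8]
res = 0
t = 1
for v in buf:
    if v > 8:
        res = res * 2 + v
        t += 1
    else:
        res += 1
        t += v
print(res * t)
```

2592

v=4: not >8, res = 0+1 = 1; t=5
v=6: not >8, res = 1+1 = 2; t=11
v=12: >8, res = 2*2+12 = 16; t=12
v=9: >8, res = 16*2+9 = 41; t=13
v=5: not >8, res = 41+1 = 42; t=18
v=11: >8, res = 42*2+11 = 95; t=19
v=8: not >8, res = 95+1 = 96; t=27
res*t = 96*27 = 2592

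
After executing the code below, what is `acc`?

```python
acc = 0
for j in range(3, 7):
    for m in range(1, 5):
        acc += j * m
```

180

j=3,m=1: acc = 0+3 = 3
j=3,m=2: acc = 3+6 = 9
j=3,m=3: acc = 9+9 = 18
j=3,m=4: acc = 18+12 = 30
j=4,m=1: acc = 30+4 = 34
j=4,m=2: acc = 34+8 = 42
j=4,m=3: acc = 42+12 = 54
j=4,m=4: acc = 54+16 = 70
j=5,m=1: acc = 70+5 = 75
j=5,m=2: acc = 75+10 = 85
j=5,m=3: acc = 85+15 = 100
j=5,m=4: acc = 100+20 = 120
j=6,m=1: acc = 120+6 = 126
j=6,m=2: acc = 126+12 = 138
j=6,m=3: acc = 138+18 = 156
j=6,m=4: acc = 156+24 = 180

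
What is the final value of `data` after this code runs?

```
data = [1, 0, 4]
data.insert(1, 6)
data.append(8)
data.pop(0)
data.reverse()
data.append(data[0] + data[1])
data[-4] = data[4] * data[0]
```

insert 6 at 1 → [1, 6, 0, 4]
append 8 → [1, 6, 0, 4, 8]
pop(0) removes 1 → [6, 0, 4, 8]
reverse → [8, 4, 0, 6]
append data[0]+data[1] = 8+4 = 12 → [8, 4, 0, 6, 12]
data[-4] = data[4]*data[0] = 12*8 = 96 → [8, 96, 0, 6, 12]

[8, 96, 0, 6, 12]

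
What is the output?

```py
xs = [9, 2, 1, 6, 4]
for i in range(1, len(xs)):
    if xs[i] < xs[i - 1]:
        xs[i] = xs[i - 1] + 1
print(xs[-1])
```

i=1: 2<9, xs[1] = 9+1 = 10 → [9, 10, 1, 6, 4]
i=2: 1<10, xs[2] = 10+1 = 11 → [9, 10, 11, 6, 4]
i=3: 6<11, xs[3] = 11+1 = 12 → [9, 10, 11, 12, 4]
i=4: 4<12, xs[4] = 12+1 = 13 → [9, 10, 11, 12, 13]

13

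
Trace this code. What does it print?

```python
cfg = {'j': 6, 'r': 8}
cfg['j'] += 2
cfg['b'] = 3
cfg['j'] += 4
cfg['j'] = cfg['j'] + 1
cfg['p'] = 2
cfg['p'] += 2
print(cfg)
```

{'j': 13, 'r': 8, 'b': 3, 'p': 4}

cfg['j'] = 6+2 = 8 → {'j': 8, 'r': 8}
cfg['b'] = 3 → {'j': 8, 'r': 8, 'b': 3}
cfg['j'] = 8+4 = 12 → {'j': 12, 'r': 8, 'b': 3}
cfg['j'] = cfg['j']+1 = 13 → {'j': 13, 'r': 8, 'b': 3}
cfg['p'] = 2 → {'j': 13, 'r': 8, 'b': 3, 'p': 2}
cfg['p'] = 2+2 = 4 → {'j': 13, 'r': 8, 'b': 3, 'p': 4}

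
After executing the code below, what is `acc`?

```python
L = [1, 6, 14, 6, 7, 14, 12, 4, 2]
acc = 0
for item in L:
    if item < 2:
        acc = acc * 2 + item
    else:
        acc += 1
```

9

item=1: <2, acc = 0*2+1 = 1
item=6: not <2, acc = 1+1 = 2
item=14: not <2, acc = 2+1 = 3
item=6: not <2, acc = 3+1 = 4
item=7: not <2, acc = 4+1 = 5
item=14: not <2, acc = 5+1 = 6
item=12: not <2, acc = 6+1 = 7
item=4: not <2, acc = 7+1 = 8
item=2: not <2, acc = 8+1 = 9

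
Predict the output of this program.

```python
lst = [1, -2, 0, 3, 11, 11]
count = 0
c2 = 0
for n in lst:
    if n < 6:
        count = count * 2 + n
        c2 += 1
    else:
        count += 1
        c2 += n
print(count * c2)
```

n=1: <6, count = 0*2+1 = 1; c2=1
n=-2: <6, count = 1*2+(-2) = 0; c2=2
n=0: <6, count = 0*2+0 = 0; c2=3
n=3: <6, count = 0*2+3 = 3; c2=4
n=11: not <6, count = 3+1 = 4; c2=15
n=11: not <6, count = 4+1 = 5; c2=26
count*c2 = 5*26 = 130

130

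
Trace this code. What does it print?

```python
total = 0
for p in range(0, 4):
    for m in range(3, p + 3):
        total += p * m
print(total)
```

p=1,m=3: total = 0+3 = 3
p=2,m=3: total = 3+6 = 9
p=2,m=4: total = 9+8 = 17
p=3,m=3: total = 17+9 = 26
p=3,m=4: total = 26+12 = 38
p=3,m=5: total = 38+15 = 53

53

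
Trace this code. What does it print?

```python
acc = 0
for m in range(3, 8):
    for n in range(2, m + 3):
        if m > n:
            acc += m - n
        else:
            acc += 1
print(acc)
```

50

m=3,n=2: 3>2, acc = 0+1 = 1
m=3,n=3: not 3>3, acc = 1+1 = 2
m=3,n=4: not 3>4, acc = 2+1 = 3
m=3,n=5: not 3>5, acc = 3+1 = 4
m=4,n=2: 4>2, acc = 4+2 = 6
m=4,n=3: 4>3, acc = 6+1 = 7
m=4,n=4: not 4>4, acc = 7+1 = 8
m=4,n=5: not 4>5, acc = 8+1 = 9
m=4,n=6: not 4>6, acc = 9+1 = 10
m=5,n=2: 5>2, acc = 10+3 = 13
m=5,n=3: 5>3, acc = 13+2 = 15
m=5,n=4: 5>4, acc = 15+1 = 16
m=5,n=5: not 5>5, acc = 16+1 = 17
m=5,n=6: not 5>6, acc = 17+1 = 18
m=5,n=7: not 5>7, acc = 18+1 = 19
m=6,n=2: 6>2, acc = 19+4 = 23
m=6,n=3: 6>3, acc = 23+3 = 26
m=6,n=4: 6>4, acc = 26+2 = 28
m=6,n=5: 6>5, acc = 28+1 = 29
m=6,n=6: not 6>6, acc = 29+1 = 30
m=6,n=7: not 6>7, acc = 30+1 = 31
m=6,n=8: not 6>8, acc = 31+1 = 32
m=7,n=2: 7>2, acc = 32+5 = 37
m=7,n=3: 7>3, acc = 37+4 = 41
m=7,n=4: 7>4, acc = 41+3 = 44
m=7,n=5: 7>5, acc = 44+2 = 46
m=7,n=6: 7>6, acc = 46+1 = 47
m=7,n=7: not 7>7, acc = 47+1 = 48
m=7,n=8: not 7>8, acc = 48+1 = 49
m=7,n=9: not 7>9, acc = 49+1 = 50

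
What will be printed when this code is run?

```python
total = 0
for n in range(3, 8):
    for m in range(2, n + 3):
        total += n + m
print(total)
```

n=3,m=2: total = 0+5 = 5
n=3,m=3: total = 5+6 = 11
n=3,m=4: total = 11+7 = 18
n=3,m=5: total = 18+8 = 26
n=4,m=2: total = 26+6 = 32
n=4,m=3: total = 32+7 = 39
n=4,m=4: total = 39+8 = 47
n=4,m=5: total = 47+9 = 56
n=4,m=6: total = 56+10 = 66
n=5,m=2: total = 66+7 = 73
n=5,m=3: total = 73+8 = 81
n=5,m=4: total = 81+9 = 90
n=5,m=5: total = 90+10 = 100
n=5,m=6: total = 100+11 = 111
n=5,m=7: total = 111+12 = 123
n=6,m=2: total = 123+8 = 131
n=6,m=3: total = 131+9 = 140
n=6,m=4: total = 140+10 = 150
n=6,m=5: total = 150+11 = 161
n=6,m=6: total = 161+12 = 173
n=6,m=7: total = 173+13 = 186
n=6,m=8: total = 186+14 = 200
n=7,m=2: total = 200+9 = 209
n=7,m=3: total = 209+10 = 219
n=7,m=4: total = 219+11 = 230
n=7,m=5: total = 230+12 = 242
n=7,m=6: total = 242+13 = 255
n=7,m=7: total = 255+14 = 269
n=7,m=8: total = 269+15 = 284
n=7,m=9: total = 284+16 = 300

300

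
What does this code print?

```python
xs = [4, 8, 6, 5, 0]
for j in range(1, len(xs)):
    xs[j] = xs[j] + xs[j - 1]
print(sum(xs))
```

j=1: xs[1] = 8+4 = 12 → [4, 12, 6, 5, 0]
j=2: xs[2] = 6+12 = 18 → [4, 12, 18, 5, 0]
j=3: xs[3] = 5+18 = 23 → [4, 12, 18, 23, 0]
j=4: xs[4] = 0+23 = 23 → [4, 12, 18, 23, 23]
sum = 80

80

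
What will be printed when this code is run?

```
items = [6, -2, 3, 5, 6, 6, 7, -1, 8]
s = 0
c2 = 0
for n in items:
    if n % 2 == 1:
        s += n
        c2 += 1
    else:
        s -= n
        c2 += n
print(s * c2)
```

-280

n=6: not odd, s = 0-6 = -6; c2=6
n=-2: not odd, s = (-6)-(-2) = -4; c2=4
n=3: odd, s = (-4)+3 = -1; c2=5
n=5: odd, s = (-1)+5 = 4; c2=6
n=6: not odd, s = 4-6 = -2; c2=12
n=6: not odd, s = (-2)-6 = -8; c2=18
n=7: odd, s = (-8)+7 = -1; c2=19
n=-1: odd, s = (-1)+(-1) = -2; c2=20
n=8: not odd, s = (-2)-8 = -10; c2=28
s*c2 = (-10)*28 = -280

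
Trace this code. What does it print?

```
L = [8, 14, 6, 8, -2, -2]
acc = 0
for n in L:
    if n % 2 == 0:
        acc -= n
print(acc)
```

-32

n=8: even, acc = 0-8 = -8
n=14: even, acc = (-8)-14 = -22
n=6: even, acc = (-22)-6 = -28
n=8: even, acc = (-28)-8 = -36
n=-2: even, acc = (-36)-(-2) = -34
n=-2: even, acc = (-34)-(-2) = -32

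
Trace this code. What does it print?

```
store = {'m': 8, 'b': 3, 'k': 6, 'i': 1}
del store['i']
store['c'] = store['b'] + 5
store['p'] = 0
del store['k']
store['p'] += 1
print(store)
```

{'m': 8, 'b': 3, 'c': 8, 'p': 1}

del 'i' → {'m': 8, 'b': 3, 'k': 6}
store['c'] = store['b']+5 = 8 → {'m': 8, 'b': 3, 'k': 6, 'c': 8}
store['p'] = 0 → {'m': 8, 'b': 3, 'k': 6, 'c': 8, 'p': 0}
del 'k' → {'m': 8, 'b': 3, 'c': 8, 'p': 0}
store['p'] = 0+1 = 1 → {'m': 8, 'b': 3, 'c': 8, 'p': 1}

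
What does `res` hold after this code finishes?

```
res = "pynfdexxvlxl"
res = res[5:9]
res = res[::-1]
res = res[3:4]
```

slice [5:9] → 'exxv'
reverse → 'vxxe'
slice [3:4] → 'e'

'e'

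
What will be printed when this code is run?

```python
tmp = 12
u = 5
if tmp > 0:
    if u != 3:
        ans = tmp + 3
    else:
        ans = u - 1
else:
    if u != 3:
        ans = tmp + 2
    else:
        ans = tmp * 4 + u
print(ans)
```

15

tmp=12, u=5
tmp > 0 is True; u != 3 is True
→ ans = tmp + 3 = 15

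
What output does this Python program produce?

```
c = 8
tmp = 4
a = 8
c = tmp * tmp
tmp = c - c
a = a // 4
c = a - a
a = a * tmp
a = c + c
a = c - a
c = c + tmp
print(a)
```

c = 4*4 = 16
tmp = 16-16 = 0
a = 8//4 = 2
c = 2-2 = 0
a = 2*0 = 0
a = 0+0 = 0
a = 0-0 = 0
c = 0+0 = 0

0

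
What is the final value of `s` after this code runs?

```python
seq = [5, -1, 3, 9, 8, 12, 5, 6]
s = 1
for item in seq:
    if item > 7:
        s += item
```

item=5: not >7
item=-1: not >7
item=3: not >7
item=9: >7, s = 1+9 = 10
item=8: >7, s = 10+8 = 18
item=12: >7, s = 18+12 = 30
item=5: not >7
item=6: not >7

30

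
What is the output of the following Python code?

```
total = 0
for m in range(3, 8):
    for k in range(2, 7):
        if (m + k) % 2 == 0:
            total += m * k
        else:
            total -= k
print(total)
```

m=3,k=2: odd sum, total = 0-2 = -2
m=3,k=3: even sum, total = (-2)+9 = 7
m=3,k=4: odd sum, total = 7-4 = 3
m=3,k=5: even sum, total = 3+15 = 18
m=3,k=6: odd sum, total = 18-6 = 12
m=4,k=2: even sum, total = 12+8 = 20
m=4,k=3: odd sum, total = 20-3 = 17
m=4,k=4: even sum, total = 17+16 = 33
m=4,k=5: odd sum, total = 33-5 = 28
m=4,k=6: even sum, total = 28+24 = 52
m=5,k=2: odd sum, total = 52-2 = 50
m=5,k=3: even sum, total = 50+15 = 65
m=5,k=4: odd sum, total = 65-4 = 61
m=5,k=5: even sum, total = 61+25 = 86
m=5,k=6: odd sum, total = 86-6 = 80
m=6,k=2: even sum, total = 80+12 = 92
m=6,k=3: odd sum, total = 92-3 = 89
m=6,k=4: even sum, total = 89+24 = 113
m=6,k=5: odd sum, total = 113-5 = 108
m=6,k=6: even sum, total = 108+36 = 144
m=7,k=2: odd sum, total = 144-2 = 142
m=7,k=3: even sum, total = 142+21 = 163
m=7,k=4: odd sum, total = 163-4 = 159
m=7,k=5: even sum, total = 159+35 = 194
m=7,k=6: odd sum, total = 194-6 = 188

188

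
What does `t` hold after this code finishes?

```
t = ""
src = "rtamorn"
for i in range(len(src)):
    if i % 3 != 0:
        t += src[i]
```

'taor'

i=0: skip
i=1: add 't' → 't'
i=2: add 'a' → 'ta'
i=3: skip
i=4: add 'o' → 'tao'
i=5: add 'r' → 'taor'
i=6: skip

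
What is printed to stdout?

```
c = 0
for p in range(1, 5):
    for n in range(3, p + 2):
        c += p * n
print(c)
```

75

p=2,n=3: c = 0+6 = 6
p=3,n=3: c = 6+9 = 15
p=3,n=4: c = 15+12 = 27
p=4,n=3: c = 27+12 = 39
p=4,n=4: c = 39+16 = 55
p=4,n=5: c = 55+20 = 75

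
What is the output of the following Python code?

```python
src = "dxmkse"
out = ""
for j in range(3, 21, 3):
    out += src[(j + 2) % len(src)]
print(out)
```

ememem

j=3: add src[5]='e' → 'e'
j=6: add src[2]='m' → 'em'
j=9: add src[5]='e' → 'eme'
j=12: add src[2]='m' → 'emem'
j=15: add src[5]='e' → 'ememe'
j=18: add src[2]='m' → 'ememem'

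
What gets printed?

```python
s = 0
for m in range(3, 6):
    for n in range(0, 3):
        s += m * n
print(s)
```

m=3,n=0: s = 0+0 = 0
m=3,n=1: s = 0+3 = 3
m=3,n=2: s = 3+6 = 9
m=4,n=0: s = 9+0 = 9
m=4,n=1: s = 9+4 = 13
m=4,n=2: s = 13+8 = 21
m=5,n=0: s = 21+0 = 21
m=5,n=1: s = 21+5 = 26
m=5,n=2: s = 26+10 = 36

36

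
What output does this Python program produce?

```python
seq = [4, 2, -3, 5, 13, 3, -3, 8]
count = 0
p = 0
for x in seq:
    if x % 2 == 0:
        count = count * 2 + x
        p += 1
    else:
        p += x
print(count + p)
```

x=4: even, count = 0*2+4 = 4; p=1
x=2: even, count = 4*2+2 = 10; p=2
x=-3: not even; p=-1
x=5: not even; p=4
x=13: not even; p=17
x=3: not even; p=20
x=-3: not even; p=17
x=8: even, count = 10*2+8 = 28; p=18
count+p = 28+18 = 46

46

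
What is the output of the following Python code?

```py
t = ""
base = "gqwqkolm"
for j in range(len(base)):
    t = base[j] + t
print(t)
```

j=0: prepend 'g' → 'g'
j=1: prepend 'q' → 'qg'
j=2: prepend 'w' → 'wqg'
j=3: prepend 'q' → 'qwqg'
j=4: prepend 'k' → 'kqwqg'
j=5: prepend 'o' → 'okqwqg'
j=6: prepend 'l' → 'lokqwqg'
j=7: prepend 'm' → 'mlokqwqg'

mlokqwqg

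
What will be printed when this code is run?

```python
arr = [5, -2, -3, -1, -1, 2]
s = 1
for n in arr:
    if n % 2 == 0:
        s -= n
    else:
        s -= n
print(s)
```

1

n=5: not even, s = 1-5 = -4
n=-2: even, s = (-4)-(-2) = -2
n=-3: not even, s = (-2)-(-3) = 1
n=-1: not even, s = 1-(-1) = 2
n=-1: not even, s = 2-(-1) = 3
n=2: even, s = 3-2 = 1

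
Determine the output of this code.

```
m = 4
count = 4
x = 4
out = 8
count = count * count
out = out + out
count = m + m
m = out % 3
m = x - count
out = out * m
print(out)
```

count = 4*4 = 16
out = 8+8 = 16
count = 4+4 = 8
m = 16%3 = 1
m = 4-8 = -4
out = 16*(-4) = -64

-64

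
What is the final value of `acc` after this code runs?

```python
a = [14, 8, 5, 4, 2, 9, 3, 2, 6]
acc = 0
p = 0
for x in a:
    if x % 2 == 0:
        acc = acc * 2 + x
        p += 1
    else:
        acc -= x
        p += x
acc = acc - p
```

475

x=14: even, acc = 0*2+14 = 14; p=1
x=8: even, acc = 14*2+8 = 36; p=2
x=5: not even, acc = 36-5 = 31; p=7
x=4: even, acc = 31*2+4 = 66; p=8
x=2: even, acc = 66*2+2 = 134; p=9
x=9: not even, acc = 134-9 = 125; p=18
x=3: not even, acc = 125-3 = 122; p=21
x=2: even, acc = 122*2+2 = 246; p=22
x=6: even, acc = 246*2+6 = 498; p=23
acc-p = 498-23 = 475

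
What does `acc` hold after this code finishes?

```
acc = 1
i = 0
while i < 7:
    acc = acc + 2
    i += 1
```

15

i=0: acc = 1+2 = 3
i=1: acc = 3+2 = 5
i=2: acc = 5+2 = 7
i=3: acc = 7+2 = 9
i=4: acc = 9+2 = 11
i=5: acc = 11+2 = 13
i=6: acc = 13+2 = 15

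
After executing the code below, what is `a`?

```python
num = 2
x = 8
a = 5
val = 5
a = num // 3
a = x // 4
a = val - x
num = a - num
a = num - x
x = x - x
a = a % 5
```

2

a = 2//3 = 0
a = 8//4 = 2
a = 5-8 = -3
num = (-3)-2 = -5
a = (-5)-8 = -13
x = 8-8 = 0
a = (-13)%5 = 2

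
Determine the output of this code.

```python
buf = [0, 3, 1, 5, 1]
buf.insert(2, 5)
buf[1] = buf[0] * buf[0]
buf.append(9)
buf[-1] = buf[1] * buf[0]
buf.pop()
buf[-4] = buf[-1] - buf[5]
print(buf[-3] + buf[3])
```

insert 5 at 2 → [0, 3, 5, 1, 5, 1]
buf[1] = buf[0]*buf[0] = 0*0 = 0 → [0, 0, 5, 1, 5, 1]
append 9 → [0, 0, 5, 1, 5, 1, 9]
buf[-1] = buf[1]*buf[0] = 0*0 = 0 → [0, 0, 5, 1, 5, 1, 0]
pop() removes 0 → [0, 0, 5, 1, 5, 1]
buf[-4] = buf[-1]-buf[5] = 1-1 = 0 → [0, 0, 0, 1, 5, 1]
buf[-3]+buf[3] = 1+1 = 2

2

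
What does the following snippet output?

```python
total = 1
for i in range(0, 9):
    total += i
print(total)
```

i=0: total = 1+0 = 1
i=1: total = 1+1 = 2
i=2: total = 2+2 = 4
i=3: total = 4+3 = 7
i=4: total = 7+4 = 11
i=5: total = 11+5 = 16
i=6: total = 16+6 = 22
i=7: total = 22+7 = 29
i=8: total = 29+8 = 37

37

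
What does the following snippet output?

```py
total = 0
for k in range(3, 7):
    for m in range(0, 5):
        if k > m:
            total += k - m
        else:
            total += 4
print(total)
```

k=3,m=0: 3>0, total = 0+3 = 3
k=3,m=1: 3>1, total = 3+2 = 5
k=3,m=2: 3>2, total = 5+1 = 6
k=3,m=3: not 3>3, total = 6+4 = 10
k=3,m=4: not 3>4, total = 10+4 = 14
k=4,m=0: 4>0, total = 14+4 = 18
k=4,m=1: 4>1, total = 18+3 = 21
k=4,m=2: 4>2, total = 21+2 = 23
k=4,m=3: 4>3, total = 23+1 = 24
k=4,m=4: not 4>4, total = 24+4 = 28
k=5,m=0: 5>0, total = 28+5 = 33
k=5,m=1: 5>1, total = 33+4 = 37
k=5,m=2: 5>2, total = 37+3 = 40
k=5,m=3: 5>3, total = 40+2 = 42
k=5,m=4: 5>4, total = 42+1 = 43
k=6,m=0: 6>0, total = 43+6 = 49
k=6,m=1: 6>1, total = 49+5 = 54
k=6,m=2: 6>2, total = 54+4 = 58
k=6,m=3: 6>3, total = 58+3 = 61
k=6,m=4: 6>4, total = 61+2 = 63

63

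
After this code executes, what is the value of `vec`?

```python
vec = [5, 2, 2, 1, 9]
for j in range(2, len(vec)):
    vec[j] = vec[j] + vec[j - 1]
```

[5, 2, 4, 5, 14]

j=2: vec[2] = 2+2 = 4 → [5, 2, 4, 1, 9]
j=3: vec[3] = 1+4 = 5 → [5, 2, 4, 5, 9]
j=4: vec[4] = 9+5 = 14 → [5, 2, 4, 5, 14]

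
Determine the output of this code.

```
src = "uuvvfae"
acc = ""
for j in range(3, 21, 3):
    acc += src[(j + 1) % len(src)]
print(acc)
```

fuveva

j=3: add src[4]='f' → 'f'
j=6: add src[0]='u' → 'fu'
j=9: add src[3]='v' → 'fuv'
j=12: add src[6]='e' → 'fuve'
j=15: add src[2]='v' → 'fuvev'
j=18: add src[5]='a' → 'fuveva'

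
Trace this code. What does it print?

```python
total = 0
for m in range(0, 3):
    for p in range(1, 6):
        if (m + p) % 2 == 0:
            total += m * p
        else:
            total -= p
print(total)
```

-3

m=0,p=1: odd sum, total = 0-1 = -1
m=0,p=2: even sum, total = (-1)+0 = -1
m=0,p=3: odd sum, total = (-1)-3 = -4
m=0,p=4: even sum, total = (-4)+0 = -4
m=0,p=5: odd sum, total = (-4)-5 = -9
m=1,p=1: even sum, total = (-9)+1 = -8
m=1,p=2: odd sum, total = (-8)-2 = -10
m=1,p=3: even sum, total = (-10)+3 = -7
m=1,p=4: odd sum, total = (-7)-4 = -11
m=1,p=5: even sum, total = (-11)+5 = -6
m=2,p=1: odd sum, total = (-6)-1 = -7
m=2,p=2: even sum, total = (-7)+4 = -3
m=2,p=3: odd sum, total = (-3)-3 = -6
m=2,p=4: even sum, total = (-6)+8 = 2
m=2,p=5: odd sum, total = 2-5 = -3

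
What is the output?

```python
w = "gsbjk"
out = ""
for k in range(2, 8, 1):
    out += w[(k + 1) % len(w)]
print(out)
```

k=2: add w[3]='j' → 'j'
k=3: add w[4]='k' → 'jk'
k=4: add w[0]='g' → 'jkg'
k=5: add w[1]='s' → 'jkgs'
k=6: add w[2]='b' → 'jkgsb'
k=7: add w[3]='j' → 'jkgsbj'

jkgsbj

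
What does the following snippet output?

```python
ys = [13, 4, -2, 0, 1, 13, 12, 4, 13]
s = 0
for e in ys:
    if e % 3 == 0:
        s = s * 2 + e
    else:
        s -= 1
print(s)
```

e=13: not %3==0, s = 0-1 = -1
e=4: not %3==0, s = (-1)-1 = -2
e=-2: not %3==0, s = (-2)-1 = -3
e=0: %3==0, s = (-3)*2+0 = -6
e=1: not %3==0, s = (-6)-1 = -7
e=13: not %3==0, s = (-7)-1 = -8
e=12: %3==0, s = (-8)*2+12 = -4
e=4: not %3==0, s = (-4)-1 = -5
e=13: not %3==0, s = (-5)-1 = -6

-6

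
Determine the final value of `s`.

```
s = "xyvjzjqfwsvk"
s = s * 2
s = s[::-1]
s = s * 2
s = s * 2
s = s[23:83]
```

'xkvswfqjzjvyxkvswfqjzjvyxkvswfqjzjvyxkvswfqjzjvyxkvswfqjzjvy'

repeat ×2 → 'xyvjzjqfwsvkxyvjzjqfwsvk'
reverse → 'kvswfqjzjvyxkvswfqjzjvyx'
repeat ×2 → 'kvswfqjzjvyxkvswfqjzjvyxkvswfqjzjvyxkvswfqjzjvyx'
repeat ×2 → 'kvswfqjzjvyxkvswfqjzjvyxkvswfqjzjvyxkvswfqjzjvyxkvswfqjzjvyxkvswfqjzjvyxkvswfqjzjvyxkvswfqjzjvyx'
slice [23:83] → 'xkvswfqjzjvyxkvswfqjzjvyxkvswfqjzjvyxkvswfqjzjvyxkvswfqjzjvy'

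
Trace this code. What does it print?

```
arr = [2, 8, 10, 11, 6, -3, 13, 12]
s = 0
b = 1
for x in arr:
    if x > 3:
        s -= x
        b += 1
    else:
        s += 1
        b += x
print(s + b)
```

x=2: not >3, s = 0+1 = 1; b=3
x=8: >3, s = 1-8 = -7; b=4
x=10: >3, s = (-7)-10 = -17; b=5
x=11: >3, s = (-17)-11 = -28; b=6
x=6: >3, s = (-28)-6 = -34; b=7
x=-3: not >3, s = (-34)+1 = -33; b=4
x=13: >3, s = (-33)-13 = -46; b=5
x=12: >3, s = (-46)-12 = -58; b=6
s+b = (-58)+6 = -52

-52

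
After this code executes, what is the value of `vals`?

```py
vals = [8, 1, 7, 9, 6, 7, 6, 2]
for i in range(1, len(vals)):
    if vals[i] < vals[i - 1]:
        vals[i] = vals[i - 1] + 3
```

i=1: 1<8, vals[1] = 8+3 = 11 → [8, 11, 7, 9, 6, 7, 6, 2]
i=2: 7<11, vals[2] = 11+3 = 14 → [8, 11, 14, 9, 6, 7, 6, 2]
i=3: 9<14, vals[3] = 14+3 = 17 → [8, 11, 14, 17, 6, 7, 6, 2]
i=4: 6<17, vals[4] = 17+3 = 20 → [8, 11, 14, 17, 20, 7, 6, 2]
i=5: 7<20, vals[5] = 20+3 = 23 → [8, 11, 14, 17, 20, 23, 6, 2]
i=6: 6<23, vals[6] = 23+3 = 26 → [8, 11, 14, 17, 20, 23, 26, 2]
i=7: 2<26, vals[7] = 26+3 = 29 → [8, 11, 14, 17, 20, 23, 26, 29]

[8, 11, 14, 17, 20, 23, 26, 29]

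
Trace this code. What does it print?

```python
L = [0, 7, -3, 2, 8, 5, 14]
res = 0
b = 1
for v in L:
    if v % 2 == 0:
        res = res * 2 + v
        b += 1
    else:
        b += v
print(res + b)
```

52

v=0: even, res = 0*2+0 = 0; b=2
v=7: not even; b=9
v=-3: not even; b=6
v=2: even, res = 0*2+2 = 2; b=7
v=8: even, res = 2*2+8 = 12; b=8
v=5: not even; b=13
v=14: even, res = 12*2+14 = 38; b=14
res+b = 38+14 = 52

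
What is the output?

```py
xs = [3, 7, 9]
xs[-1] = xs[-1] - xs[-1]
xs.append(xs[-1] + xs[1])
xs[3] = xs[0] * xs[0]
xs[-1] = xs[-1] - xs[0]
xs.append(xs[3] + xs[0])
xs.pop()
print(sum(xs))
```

xs[-1] = xs[-1]-xs[-1] = 9-9 = 0 → [3, 7, 0]
append xs[-1]+xs[1] = 0+7 = 7 → [3, 7, 0, 7]
xs[3] = xs[0]*xs[0] = 3*3 = 9 → [3, 7, 0, 9]
xs[-1] = xs[-1]-xs[0] = 9-3 = 6 → [3, 7, 0, 6]
append xs[3]+xs[0] = 6+3 = 9 → [3, 7, 0, 6, 9]
pop() removes 9 → [3, 7, 0, 6]
sum = 16

16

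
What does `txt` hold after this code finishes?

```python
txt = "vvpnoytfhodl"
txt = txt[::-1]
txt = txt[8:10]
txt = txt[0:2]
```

'np'

reverse → 'ldohftyonpvv'
slice [8:10] → 'np'
slice [0:2] → 'np'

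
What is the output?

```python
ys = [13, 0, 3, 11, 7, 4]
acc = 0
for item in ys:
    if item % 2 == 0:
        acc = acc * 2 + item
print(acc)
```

4

item=13: not even
item=0: even, acc = 0*2+0 = 0
item=3: not even
item=11: not even
item=7: not even
item=4: even, acc = 0*2+4 = 4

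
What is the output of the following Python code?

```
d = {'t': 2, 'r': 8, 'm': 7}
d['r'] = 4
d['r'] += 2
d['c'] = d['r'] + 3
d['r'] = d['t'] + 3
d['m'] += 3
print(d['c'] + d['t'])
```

11

d['r'] = 4 → {'t': 2, 'r': 4, 'm': 7}
d['r'] = 4+2 = 6 → {'t': 2, 'r': 6, 'm': 7}
d['c'] = d['r']+3 = 9 → {'t': 2, 'r': 6, 'm': 7, 'c': 9}
d['r'] = d['t']+3 = 5 → {'t': 2, 'r': 5, 'm': 7, 'c': 9}
d['m'] = 7+3 = 10 → {'t': 2, 'r': 5, 'm': 10, 'c': 9}
d['c']+d['t'] = 9+2 = 11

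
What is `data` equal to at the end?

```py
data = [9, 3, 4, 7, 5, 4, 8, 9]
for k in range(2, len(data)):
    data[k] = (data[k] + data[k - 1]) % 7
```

[9, 3, 0, 0, 5, 2, 3, 5]

k=2: data[2] = (4+3)%7 = 0 → [9, 3, 0, 7, 5, 4, 8, 9]
k=3: data[3] = (7+0)%7 = 0 → [9, 3, 0, 0, 5, 4, 8, 9]
k=4: data[4] = (5+0)%7 = 5 → [9, 3, 0, 0, 5, 4, 8, 9]
k=5: data[5] = (4+5)%7 = 2 → [9, 3, 0, 0, 5, 2, 8, 9]
k=6: data[6] = (8+2)%7 = 3 → [9, 3, 0, 0, 5, 2, 3, 9]
k=7: data[7] = (9+3)%7 = 5 → [9, 3, 0, 0, 5, 2, 3, 5]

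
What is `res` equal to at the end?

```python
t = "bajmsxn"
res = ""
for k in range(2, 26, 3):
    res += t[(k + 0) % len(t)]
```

k=2: add t[2]='j' → 'j'
k=5: add t[5]='x' → 'jx'
k=8: add t[1]='a' → 'jxa'
k=11: add t[4]='s' → 'jxas'
k=14: add t[0]='b' → 'jxasb'
k=17: add t[3]='m' → 'jxasbm'
k=20: add t[6]='n' → 'jxasbmn'
k=23: add t[2]='j' → 'jxasbmnj'

'jxasbmnj'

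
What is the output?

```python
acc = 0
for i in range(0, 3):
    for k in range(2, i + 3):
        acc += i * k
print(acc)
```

23

i=0,k=2: acc = 0+0 = 0
i=1,k=2: acc = 0+2 = 2
i=1,k=3: acc = 2+3 = 5
i=2,k=2: acc = 5+4 = 9
i=2,k=3: acc = 9+6 = 15
i=2,k=4: acc = 15+8 = 23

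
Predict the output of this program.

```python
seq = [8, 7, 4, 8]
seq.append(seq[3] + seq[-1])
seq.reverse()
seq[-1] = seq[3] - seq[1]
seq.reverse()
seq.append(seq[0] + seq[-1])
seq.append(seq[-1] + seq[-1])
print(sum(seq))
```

79

append seq[3]+seq[-1] = 8+8 = 16 → [8, 7, 4, 8, 16]
reverse → [16, 8, 4, 7, 8]
seq[-1] = seq[3]-seq[1] = 7-8 = -1 → [16, 8, 4, 7, -1]
reverse → [-1, 7, 4, 8, 16]
append seq[0]+seq[-1] = (-1)+16 = 15 → [-1, 7, 4, 8, 16, 15]
append seq[-1]+seq[-1] = 15+15 = 30 → [-1, 7, 4, 8, 16, 15, 30]
sum = 79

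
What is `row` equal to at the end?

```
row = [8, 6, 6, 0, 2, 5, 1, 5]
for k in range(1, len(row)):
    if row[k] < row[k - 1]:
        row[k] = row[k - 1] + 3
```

[8, 11, 14, 17, 20, 23, 26, 29]

k=1: 6<8, row[1] = 8+3 = 11 → [8, 11, 6, 0, 2, 5, 1, 5]
k=2: 6<11, row[2] = 11+3 = 14 → [8, 11, 14, 0, 2, 5, 1, 5]
k=3: 0<14, row[3] = 14+3 = 17 → [8, 11, 14, 17, 2, 5, 1, 5]
k=4: 2<17, row[4] = 17+3 = 20 → [8, 11, 14, 17, 20, 5, 1, 5]
k=5: 5<20, row[5] = 20+3 = 23 → [8, 11, 14, 17, 20, 23, 1, 5]
k=6: 1<23, row[6] = 23+3 = 26 → [8, 11, 14, 17, 20, 23, 26, 5]
k=7: 5<26, row[7] = 26+3 = 29 → [8, 11, 14, 17, 20, 23, 26, 29]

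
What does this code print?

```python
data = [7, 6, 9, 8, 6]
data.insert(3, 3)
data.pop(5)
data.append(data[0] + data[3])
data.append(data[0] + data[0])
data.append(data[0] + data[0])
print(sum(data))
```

71

insert 3 at 3 → [7, 6, 9, 3, 8, 6]
pop(5) removes 6 → [7, 6, 9, 3, 8]
append data[0]+data[3] = 7+3 = 10 → [7, 6, 9, 3, 8, 10]
append data[0]+data[0] = 7+7 = 14 → [7, 6, 9, 3, 8, 10, 14]
append data[0]+data[0] = 7+7 = 14 → [7, 6, 9, 3, 8, 10, 14, 14]
sum = 71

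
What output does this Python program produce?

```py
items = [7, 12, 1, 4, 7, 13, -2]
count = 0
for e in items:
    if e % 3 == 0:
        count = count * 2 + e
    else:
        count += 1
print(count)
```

19

e=7: not %3==0, count = 0+1 = 1
e=12: %3==0, count = 1*2+12 = 14
e=1: not %3==0, count = 14+1 = 15
e=4: not %3==0, count = 15+1 = 16
e=7: not %3==0, count = 16+1 = 17
e=13: not %3==0, count = 17+1 = 18
e=-2: not %3==0, count = 18+1 = 19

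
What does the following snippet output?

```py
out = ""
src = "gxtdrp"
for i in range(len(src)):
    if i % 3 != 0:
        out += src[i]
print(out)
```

xtrp

i=0: skip
i=1: add 'x' → 'x'
i=2: add 't' → 'xt'
i=3: skip
i=4: add 'r' → 'xtr'
i=5: add 'p' → 'xtrp'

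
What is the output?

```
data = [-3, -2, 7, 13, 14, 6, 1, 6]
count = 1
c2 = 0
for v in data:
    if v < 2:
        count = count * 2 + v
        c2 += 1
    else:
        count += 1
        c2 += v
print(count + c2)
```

51

v=-3: <2, count = 1*2+(-3) = -1; c2=1
v=-2: <2, count = (-1)*2+(-2) = -4; c2=2
v=7: not <2, count = (-4)+1 = -3; c2=9
v=13: not <2, count = (-3)+1 = -2; c2=22
v=14: not <2, count = (-2)+1 = -1; c2=36
v=6: not <2, count = (-1)+1 = 0; c2=42
v=1: <2, count = 0*2+1 = 1; c2=43
v=6: not <2, count = 1+1 = 2; c2=49
count+c2 = 2+49 = 51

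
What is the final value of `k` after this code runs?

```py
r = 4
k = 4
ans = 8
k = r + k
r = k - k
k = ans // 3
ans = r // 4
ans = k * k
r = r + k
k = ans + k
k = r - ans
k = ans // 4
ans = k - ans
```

k = 4+4 = 8
r = 8-8 = 0
k = 8//3 = 2
ans = 0//4 = 0
ans = 2*2 = 4
r = 0+2 = 2
k = 4+2 = 6
k = 2-4 = -2
k = 4//4 = 1
ans = 1-4 = -3

1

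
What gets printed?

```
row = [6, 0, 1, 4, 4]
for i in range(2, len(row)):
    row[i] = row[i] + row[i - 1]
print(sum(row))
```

i=2: row[2] = 1+0 = 1 → [6, 0, 1, 4, 4]
i=3: row[3] = 4+1 = 5 → [6, 0, 1, 5, 4]
i=4: row[4] = 4+5 = 9 → [6, 0, 1, 5, 9]
sum = 21

21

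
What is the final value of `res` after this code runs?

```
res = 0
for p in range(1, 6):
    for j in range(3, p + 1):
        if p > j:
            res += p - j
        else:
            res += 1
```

7

p=3,j=3: not 3>3, res = 0+1 = 1
p=4,j=3: 4>3, res = 1+1 = 2
p=4,j=4: not 4>4, res = 2+1 = 3
p=5,j=3: 5>3, res = 3+2 = 5
p=5,j=4: 5>4, res = 5+1 = 6
p=5,j=5: not 5>5, res = 6+1 = 7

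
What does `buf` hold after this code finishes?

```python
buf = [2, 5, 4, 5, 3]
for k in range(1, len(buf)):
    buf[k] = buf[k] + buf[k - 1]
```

k=1: buf[1] = 5+2 = 7 → [2, 7, 4, 5, 3]
k=2: buf[2] = 4+7 = 11 → [2, 7, 11, 5, 3]
k=3: buf[3] = 5+11 = 16 → [2, 7, 11, 16, 3]
k=4: buf[4] = 3+16 = 19 → [2, 7, 11, 16, 19]

[2, 7, 11, 16, 19]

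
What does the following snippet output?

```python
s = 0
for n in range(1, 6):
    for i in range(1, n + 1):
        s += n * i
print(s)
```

140

n=1,i=1: s = 0+1 = 1
n=2,i=1: s = 1+2 = 3
n=2,i=2: s = 3+4 = 7
n=3,i=1: s = 7+3 = 10
n=3,i=2: s = 10+6 = 16
n=3,i=3: s = 16+9 = 25
n=4,i=1: s = 25+4 = 29
n=4,i=2: s = 29+8 = 37
n=4,i=3: s = 37+12 = 49
n=4,i=4: s = 49+16 = 65
n=5,i=1: s = 65+5 = 70
n=5,i=2: s = 70+10 = 80
n=5,i=3: s = 80+15 = 95
n=5,i=4: s = 95+20 = 115
n=5,i=5: s = 115+25 = 140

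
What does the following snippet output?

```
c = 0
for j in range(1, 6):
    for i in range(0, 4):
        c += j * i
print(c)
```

j=1,i=0: c = 0+0 = 0
j=1,i=1: c = 0+1 = 1
j=1,i=2: c = 1+2 = 3
j=1,i=3: c = 3+3 = 6
j=2,i=0: c = 6+0 = 6
j=2,i=1: c = 6+2 = 8
j=2,i=2: c = 8+4 = 12
j=2,i=3: c = 12+6 = 18
j=3,i=0: c = 18+0 = 18
j=3,i=1: c = 18+3 = 21
j=3,i=2: c = 21+6 = 27
j=3,i=3: c = 27+9 = 36
j=4,i=0: c = 36+0 = 36
j=4,i=1: c = 36+4 = 40
j=4,i=2: c = 40+8 = 48
j=4,i=3: c = 48+12 = 60
j=5,i=0: c = 60+0 = 60
j=5,i=1: c = 60+5 = 65
j=5,i=2: c = 65+10 = 75
j=5,i=3: c = 75+15 = 90

90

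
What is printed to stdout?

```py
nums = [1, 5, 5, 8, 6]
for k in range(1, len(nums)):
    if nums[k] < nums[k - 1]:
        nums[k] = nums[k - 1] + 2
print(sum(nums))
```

k=1: 5>=1, unchanged → [1, 5, 5, 8, 6]
k=2: 5>=5, unchanged → [1, 5, 5, 8, 6]
k=3: 8>=5, unchanged → [1, 5, 5, 8, 6]
k=4: 6<8, nums[4] = 8+2 = 10 → [1, 5, 5, 8, 10]
sum = 29

29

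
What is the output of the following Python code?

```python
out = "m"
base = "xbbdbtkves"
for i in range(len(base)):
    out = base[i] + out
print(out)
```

sevktbdbbxm

i=0: prepend 'x' → 'xm'
i=1: prepend 'b' → 'bxm'
i=2: prepend 'b' → 'bbxm'
i=3: prepend 'd' → 'dbbxm'
i=4: prepend 'b' → 'bdbbxm'
i=5: prepend 't' → 'tbdbbxm'
i=6: prepend 'k' → 'ktbdbbxm'
i=7: prepend 'v' → 'vktbdbbxm'
i=8: prepend 'e' → 'evktbdbbxm'
i=9: prepend 's' → 'sevktbdbbxm'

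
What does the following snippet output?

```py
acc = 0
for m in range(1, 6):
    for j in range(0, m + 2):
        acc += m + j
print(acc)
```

140

m=1,j=0: acc = 0+1 = 1
m=1,j=1: acc = 1+2 = 3
m=1,j=2: acc = 3+3 = 6
m=2,j=0: acc = 6+2 = 8
m=2,j=1: acc = 8+3 = 11
m=2,j=2: acc = 11+4 = 15
m=2,j=3: acc = 15+5 = 20
m=3,j=0: acc = 20+3 = 23
m=3,j=1: acc = 23+4 = 27
m=3,j=2: acc = 27+5 = 32
m=3,j=3: acc = 32+6 = 38
m=3,j=4: acc = 38+7 = 45
m=4,j=0: acc = 45+4 = 49
m=4,j=1: acc = 49+5 = 54
m=4,j=2: acc = 54+6 = 60
m=4,j=3: acc = 60+7 = 67
m=4,j=4: acc = 67+8 = 75
m=4,j=5: acc = 75+9 = 84
m=5,j=0: acc = 84+5 = 89
m=5,j=1: acc = 89+6 = 95
m=5,j=2: acc = 95+7 = 102
m=5,j=3: acc = 102+8 = 110
m=5,j=4: acc = 110+9 = 119
m=5,j=5: acc = 119+10 = 129
m=5,j=6: acc = 129+11 = 140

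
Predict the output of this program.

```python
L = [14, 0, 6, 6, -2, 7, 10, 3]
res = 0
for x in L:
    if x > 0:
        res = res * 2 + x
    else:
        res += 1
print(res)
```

683

x=14: >0, res = 0*2+14 = 14
x=0: not >0, res = 14+1 = 15
x=6: >0, res = 15*2+6 = 36
x=6: >0, res = 36*2+6 = 78
x=-2: not >0, res = 78+1 = 79
x=7: >0, res = 79*2+7 = 165
x=10: >0, res = 165*2+10 = 340
x=3: >0, res = 340*2+3 = 683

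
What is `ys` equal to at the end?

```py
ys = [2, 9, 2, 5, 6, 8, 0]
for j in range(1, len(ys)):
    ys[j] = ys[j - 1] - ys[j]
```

j=1: ys[1] = 2-9 = -7 → [2, -7, 2, 5, 6, 8, 0]
j=2: ys[2] = (-7)-2 = -9 → [2, -7, -9, 5, 6, 8, 0]
j=3: ys[3] = (-9)-5 = -14 → [2, -7, -9, -14, 6, 8, 0]
j=4: ys[4] = (-14)-6 = -20 → [2, -7, -9, -14, -20, 8, 0]
j=5: ys[5] = (-20)-8 = -28 → [2, -7, -9, -14, -20, -28, 0]
j=6: ys[6] = (-28)-0 = -28 → [2, -7, -9, -14, -20, -28, -28]

[2, -7, -9, -14, -20, -28, -28]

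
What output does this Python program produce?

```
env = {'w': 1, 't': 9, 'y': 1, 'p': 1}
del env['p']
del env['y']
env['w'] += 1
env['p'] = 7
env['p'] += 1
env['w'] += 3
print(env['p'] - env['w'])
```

3

del 'p' → {'w': 1, 't': 9, 'y': 1}
del 'y' → {'w': 1, 't': 9}
env['w'] = 1+1 = 2 → {'w': 2, 't': 9}
env['p'] = 7 → {'w': 2, 't': 9, 'p': 7}
env['p'] = 7+1 = 8 → {'w': 2, 't': 9, 'p': 8}
env['w'] = 2+3 = 5 → {'w': 5, 't': 9, 'p': 8}
env['p']-env['w'] = 8-5 = 3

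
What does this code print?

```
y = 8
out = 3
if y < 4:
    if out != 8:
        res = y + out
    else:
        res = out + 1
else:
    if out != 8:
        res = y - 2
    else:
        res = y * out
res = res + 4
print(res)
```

10

y=8, out=3
y < 4 is False; out != 8 is True
→ res = y - 2 = 6
res = 6+4 = 10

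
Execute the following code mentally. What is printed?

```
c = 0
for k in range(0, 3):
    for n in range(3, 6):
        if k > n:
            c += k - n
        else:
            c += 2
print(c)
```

18

k=0,n=3: not 0>3, c = 0+2 = 2
k=0,n=4: not 0>4, c = 2+2 = 4
k=0,n=5: not 0>5, c = 4+2 = 6
k=1,n=3: not 1>3, c = 6+2 = 8
k=1,n=4: not 1>4, c = 8+2 = 10
k=1,n=5: not 1>5, c = 10+2 = 12
k=2,n=3: not 2>3, c = 12+2 = 14
k=2,n=4: not 2>4, c = 14+2 = 16
k=2,n=5: not 2>5, c = 16+2 = 18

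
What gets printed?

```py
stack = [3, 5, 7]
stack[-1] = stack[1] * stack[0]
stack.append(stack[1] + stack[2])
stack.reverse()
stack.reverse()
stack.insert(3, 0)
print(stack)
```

[3, 5, 15, 0, 20]

stack[-1] = stack[1]*stack[0] = 5*3 = 15 → [3, 5, 15]
append stack[1]+stack[2] = 5+15 = 20 → [3, 5, 15, 20]
reverse → [20, 15, 5, 3]
reverse → [3, 5, 15, 20]
insert 0 at 3 → [3, 5, 15, 0, 20]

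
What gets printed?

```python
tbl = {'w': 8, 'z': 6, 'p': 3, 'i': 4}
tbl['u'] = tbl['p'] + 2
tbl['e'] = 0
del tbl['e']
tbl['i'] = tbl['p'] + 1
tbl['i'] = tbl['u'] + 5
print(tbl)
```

tbl['u'] = tbl['p']+2 = 5 → {'w': 8, 'z': 6, 'p': 3, 'i': 4, 'u': 5}
tbl['e'] = 0 → {'w': 8, 'z': 6, 'p': 3, 'i': 4, 'u': 5, 'e': 0}
del 'e' → {'w': 8, 'z': 6, 'p': 3, 'i': 4, 'u': 5}
tbl['i'] = tbl['p']+1 = 4 → {'w': 8, 'z': 6, 'p': 3, 'i': 4, 'u': 5}
tbl['i'] = tbl['u']+5 = 10 → {'w': 8, 'z': 6, 'p': 3, 'i': 10, 'u': 5}

{'w': 8, 'z': 6, 'p': 3, 'i': 10, 'u': 5}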